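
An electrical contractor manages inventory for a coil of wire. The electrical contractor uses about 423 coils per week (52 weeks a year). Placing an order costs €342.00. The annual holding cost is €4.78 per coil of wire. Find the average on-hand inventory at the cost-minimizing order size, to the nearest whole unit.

Annual demand D = 423 × 52 = 21,996.
The optimal lot size = √(2DS/H) = √(2 × 21,996 × 342 / 4.78) ≈ 1774.13.
Average inventory = Q*/2 ≈ 1774.13 / 2 = 887.066.

Average inventory ≈ 887 coils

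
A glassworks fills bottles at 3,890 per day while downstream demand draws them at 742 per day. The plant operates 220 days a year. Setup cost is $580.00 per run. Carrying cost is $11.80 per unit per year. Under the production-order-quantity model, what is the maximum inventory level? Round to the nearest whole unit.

I_max ≈ 3,604 bottles

Annual demand D = 742 × 220 = 163,240.
Production build-up factor (1 − d/p) = 1 − 742/3,890 = 0.8093.
Q* = √(2DS / (H(1 − d/p))) = √(2 × 163,240 × 580 / (11.8 × 0.8093)).
= √(189,358,400 / 9.5492) ≈ 4453.062.
Maximum inventory = Q*(1 − d/p) = 4453.062 × 0.8093 ≈ 3603.660.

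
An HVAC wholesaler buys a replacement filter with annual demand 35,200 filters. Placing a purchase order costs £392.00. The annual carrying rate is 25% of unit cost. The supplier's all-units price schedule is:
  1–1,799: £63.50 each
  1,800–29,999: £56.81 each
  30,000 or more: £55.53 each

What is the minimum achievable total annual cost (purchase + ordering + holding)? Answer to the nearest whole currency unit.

Holding cost per unit per year at price C is H = 0.25·C.
Candidates are each tier's EOQ (if it falls in that tier) and each price-break quantity.
EOQ at £63.50 = 1318.5 (feasible in tier 1): TC = 35,200×£63.50 + (35,200/1318.5)×392 + (1318.5/2)×0.25×£63.50 = £2,256,130.82.
EOQ at £56.81 = 1393.9 < 1800, so use break Q=1800: TC = 35,200×£56.81 + (35,200/1800.0)×392 + (1800.0/2)×0.25×£56.81 = £2,020,160.03.
EOQ at £55.53 = 1409.9 < 30000, so use break Q=30000: TC = 35,200×£55.53 + (35,200/30000.0)×392 + (30000.0/2)×0.25×£55.53 = £2,163,353.45.
Lowest total cost among the candidates is at Q = 1800.0.

TC* ≈ £2,020,160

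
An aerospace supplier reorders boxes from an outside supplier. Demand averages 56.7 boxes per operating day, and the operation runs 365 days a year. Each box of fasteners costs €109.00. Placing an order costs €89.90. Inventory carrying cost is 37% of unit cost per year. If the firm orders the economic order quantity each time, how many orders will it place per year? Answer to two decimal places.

Annual demand D = 56.7 × 365 = 20,695.5.
Holding cost H = 0.37 × €109.00 = €40.3300 per unit per year.
Q* = √(2DS/H) = √(2 × 20,695.5 × 89.9 / 40.33) ≈ 303.75.
Orders per year = D / Q* = 20,695.5 / 303.75 ≈ 68.133.

N ≈ 68.13 orders per year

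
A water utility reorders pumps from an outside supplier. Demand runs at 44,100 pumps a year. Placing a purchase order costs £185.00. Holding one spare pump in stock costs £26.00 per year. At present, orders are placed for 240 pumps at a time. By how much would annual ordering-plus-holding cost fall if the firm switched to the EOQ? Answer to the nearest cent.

Extra cost ≈ £16,516.61 per year

EOQ = √(2DS/H) = √(2 × 44,100 × 185 / 26) ≈ 792.20.
Cost at Q* = (D/Q*)S + (Q*/2)H = √(2DSH) ≈ £20,597.14.
Cost at Q = 240: (44,100/240)×185 + (240/2)×26 = £33,993.75 + £3,120.00 = £37,113.75.
Excess = £37,113.75 − £20,597.14 = £16,516.61.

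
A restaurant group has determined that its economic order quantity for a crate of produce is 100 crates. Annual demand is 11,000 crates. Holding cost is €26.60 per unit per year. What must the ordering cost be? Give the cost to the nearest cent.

S ≈ €12.09

Squaring Q* = √(2DS/H) gives Q*² = 2DS/H.
From Q* = √(2DS/H): S = Q*²H / (2D) = 100² × 26.6 / (2 × 11,000) = 12.0909.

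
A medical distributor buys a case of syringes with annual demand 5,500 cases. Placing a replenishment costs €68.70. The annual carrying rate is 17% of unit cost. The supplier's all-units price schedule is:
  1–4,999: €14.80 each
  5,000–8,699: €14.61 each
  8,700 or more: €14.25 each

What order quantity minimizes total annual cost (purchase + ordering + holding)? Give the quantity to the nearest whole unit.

Holding cost per unit per year at price C is H = 0.17·C.
Evaluate total cost at each tier's feasible EOQ or, if the EOQ is below the tier, at the tier's minimum quantity.
EOQ at €14.80 = 548.0 (feasible in tier 1): TC = 5,500×€14.80 + (5,500/548.0)×68.7 + (548.0/2)×0.17×€14.80 = €82,778.89.
EOQ at €14.61 = 551.6 < 5000, so use break Q=5000: TC = 5,500×€14.61 + (5,500/5000.0)×68.7 + (5000.0/2)×0.17×€14.61 = €86,639.82.
EOQ at €14.25 = 558.5 < 8700, so use break Q=8700: TC = 5,500×€14.25 + (5,500/8700.0)×68.7 + (8700.0/2)×0.17×€14.25 = €88,956.31.
Lowest total cost is €82,778.89 at Q = 548.0.

Q* ≈ 548 cases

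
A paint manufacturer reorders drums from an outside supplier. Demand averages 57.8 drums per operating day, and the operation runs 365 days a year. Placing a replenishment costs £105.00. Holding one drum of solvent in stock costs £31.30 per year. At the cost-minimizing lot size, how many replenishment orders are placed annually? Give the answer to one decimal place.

Annual demand D = 57.8 × 365 = 21,097.
EOQ = √(2DS/H) = √(2 × 21,097 × 105 / 31.3) ≈ 376.23.
Orders per year = D / Q* = 21,097 / 376.23 ≈ 56.075.

N ≈ 56.1 orders per year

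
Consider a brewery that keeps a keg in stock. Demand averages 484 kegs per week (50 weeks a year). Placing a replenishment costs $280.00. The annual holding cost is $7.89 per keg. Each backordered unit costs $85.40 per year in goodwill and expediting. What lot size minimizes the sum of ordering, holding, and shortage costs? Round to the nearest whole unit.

Q* ≈ 1,370 kegs

Annual demand D = 484 × 50 = 24,200.
With planned backorders, Q* = √(2DS/H) · √((H+B)/B).
√(2DS/H) = √(2 × 24,200 × 280 / 7.89) = 1310.579.
√((H+B)/B) = √((7.89+85.4)/85.4) = 1.0452.
Q* ≈ 1369.783.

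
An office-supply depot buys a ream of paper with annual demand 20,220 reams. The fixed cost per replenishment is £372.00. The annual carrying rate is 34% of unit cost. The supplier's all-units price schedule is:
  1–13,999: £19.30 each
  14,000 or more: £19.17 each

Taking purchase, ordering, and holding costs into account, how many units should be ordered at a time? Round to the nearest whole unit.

Holding cost per unit per year at price C is H = 0.34·C.
Evaluate total cost at each tier's feasible EOQ or, if the EOQ is below the tier, at the tier's minimum quantity.
EOQ at £19.30 = 1514.1 (feasible in tier 1): TC = 20,220×£19.30 + (20,220/1514.1)×372 + (1514.1/2)×0.34×£19.30 = £400,181.62.
EOQ at £19.17 = 1519.2 < 14000, so use break Q=14000: TC = 20,220×£19.17 + (20,220/14000.0)×372 + (14000.0/2)×0.34×£19.17 = £433,779.27.
Lowest total cost is £400,181.62 at Q = 1514.1.

Q* ≈ 1,514 reams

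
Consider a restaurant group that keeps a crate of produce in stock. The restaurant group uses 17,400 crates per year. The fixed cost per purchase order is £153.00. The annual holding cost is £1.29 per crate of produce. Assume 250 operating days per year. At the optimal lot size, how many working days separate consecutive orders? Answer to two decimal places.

T ≈ 29.19 days

Q* = √(2DS/H) = √(2 × 17,400 × 153 / 1.29) ≈ 2031.61.
Cycle time = Q*/D × 250 = 2031.61 / 17,400 × 250 ≈ 29.190 days.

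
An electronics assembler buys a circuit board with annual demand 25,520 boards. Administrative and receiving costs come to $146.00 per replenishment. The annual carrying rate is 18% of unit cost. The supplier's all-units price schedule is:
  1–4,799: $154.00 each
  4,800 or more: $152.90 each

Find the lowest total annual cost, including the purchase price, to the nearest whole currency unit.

TC* ≈ $3,944,452

Holding cost per unit per year at price C is H = 0.18·C.
Evaluate total cost at each tier's feasible EOQ or, if the EOQ is below the tier, at the tier's minimum quantity.
EOQ at $154.00 = 518.5 (feasible in tier 1): TC = 25,520×$154.00 + (25,520/518.5)×146 + (518.5/2)×0.18×$154.00 = $3,944,452.37.
EOQ at $152.90 = 520.3 < 4800, so use break Q=4800: TC = 25,520×$152.90 + (25,520/4800.0)×146 + (4800.0/2)×0.18×$152.90 = $3,968,837.03.
Lowest total cost among the candidates is at Q = 518.5.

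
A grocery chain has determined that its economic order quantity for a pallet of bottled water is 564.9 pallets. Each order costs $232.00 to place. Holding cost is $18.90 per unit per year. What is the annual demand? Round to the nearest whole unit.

The basic EOQ model gives Q* = √(2DS/H); rearrange for the unknown.
From Q* = √(2DS/H): D = Q*²H / (2S) = 564.9² × 18.9 / (2 × 232) = 12998.312.

D ≈ 12,998 pallets per year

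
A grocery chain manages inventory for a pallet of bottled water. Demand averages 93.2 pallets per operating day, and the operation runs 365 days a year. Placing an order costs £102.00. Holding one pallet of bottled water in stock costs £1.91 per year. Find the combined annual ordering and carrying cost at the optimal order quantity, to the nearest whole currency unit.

TC* ≈ £3,641

Annual demand D = 93.2 × 365 = 34,018.
EOQ = √(2DS/H) = √(2 × 34,018 × 102 / 1.91) ≈ 1906.13.
At the optimum the two cost components are equal, so total cost = 2·(Q*/2)H = Q*·H.
Minimum total = √(2DSH) = √(2 × 34,018 × 102 × 1.91) ≈ 3640.711.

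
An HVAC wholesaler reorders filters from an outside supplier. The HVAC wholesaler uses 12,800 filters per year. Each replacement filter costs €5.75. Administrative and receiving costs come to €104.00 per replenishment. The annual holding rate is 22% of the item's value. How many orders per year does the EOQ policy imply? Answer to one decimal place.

N ≈ 8.8 orders per year

Holding cost H = 0.22 × €5.75 = €1.2650 per unit per year.
The optimal lot size = √(2DS/H) = √(2 × 12,800 × 104 / 1.265) ≈ 1450.75.
Orders per year = D / Q* = 12,800 / 1450.75 ≈ 8.823.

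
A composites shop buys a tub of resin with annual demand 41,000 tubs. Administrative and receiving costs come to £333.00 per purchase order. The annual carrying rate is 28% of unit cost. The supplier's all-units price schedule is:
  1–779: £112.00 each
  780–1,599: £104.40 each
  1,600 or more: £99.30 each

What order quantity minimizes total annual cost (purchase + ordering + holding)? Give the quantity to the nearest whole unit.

Q* ≈ 1,600 tubs

Holding cost per unit per year at price C is H = 0.28·C.
Candidates are each tier's EOQ (if it falls in that tier) and each price-break quantity.
Tier 1 (£112.00): EOQ = 933.1 exceeds tier's upper bound 779, so this tier is dominated.
EOQ at £104.40 = 966.5 (feasible in tier 2): TC = 41,000×£104.40 + (41,000/966.5)×333 + (966.5/2)×0.28×£104.40 = £4,308,652.59.
EOQ at £99.30 = 991.0 < 1600, so use break Q=1600: TC = 41,000×£99.30 + (41,000/1600.0)×333 + (1600.0/2)×0.28×£99.30 = £4,102,076.33.
Lowest total cost is £4,102,076.33 at Q = 1600.0.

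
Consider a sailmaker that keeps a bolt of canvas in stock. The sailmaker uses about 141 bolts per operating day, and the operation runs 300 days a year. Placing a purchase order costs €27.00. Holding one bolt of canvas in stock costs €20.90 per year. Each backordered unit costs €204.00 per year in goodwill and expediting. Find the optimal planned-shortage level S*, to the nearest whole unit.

S* ≈ 32 bolts

Annual demand D = 141 × 300 = 42,300.
With planned backorders, Q* = √(2DS/H) · √((H+B)/B).
√(2DS/H) = √(2 × 42,300 × 27 / 20.9) = 330.593.
√((H+B)/B) = √((20.9+204)/204) = 1.0500.
Q* ≈ 347.115.
S* = Q* · H/(H+B) = 347.115 × 20.9/224.9 ≈ 32.257.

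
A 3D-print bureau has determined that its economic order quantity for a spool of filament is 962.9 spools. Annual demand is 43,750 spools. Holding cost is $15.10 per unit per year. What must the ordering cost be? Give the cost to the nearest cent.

S ≈ $160.00

Invert the EOQ relation Q*² = 2DS/H.
From Q* = √(2DS/H): S = Q*²H / (2D) = 962.9² × 15.1 / (2 × 43,750) = 160.0042.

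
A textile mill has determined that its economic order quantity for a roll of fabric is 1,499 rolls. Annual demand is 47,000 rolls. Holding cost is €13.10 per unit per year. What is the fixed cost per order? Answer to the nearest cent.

Invert the EOQ relation Q*² = 2DS/H.
From Q* = √(2DS/H): S = Q*²H / (2D) = 1,499² × 13.1 / (2 × 47,000) = 313.1459.

S ≈ €313.15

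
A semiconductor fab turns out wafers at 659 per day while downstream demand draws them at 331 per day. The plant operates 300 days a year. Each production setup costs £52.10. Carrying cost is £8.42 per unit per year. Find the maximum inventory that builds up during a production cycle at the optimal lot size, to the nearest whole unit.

Annual demand D = 331 × 300 = 99,300.
Production build-up factor (1 − d/p) = 1 − 331/659 = 0.4977.
Q* = √(2DS / (H(1 − d/p))) = √(2 × 99,300 × 52.1 / (8.42 × 0.4977)).
= √(10,347,060 / 4.1908) ≈ 1571.297.
Maximum inventory = Q*(1 − d/p) = 1571.297 × 0.4977 ≈ 782.072.

I_max ≈ 782 wafers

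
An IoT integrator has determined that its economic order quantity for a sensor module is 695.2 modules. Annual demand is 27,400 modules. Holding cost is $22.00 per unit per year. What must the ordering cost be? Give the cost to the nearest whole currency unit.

S ≈ $194

The basic EOQ model gives Q* = √(2DS/H); rearrange for the unknown.
From Q* = √(2DS/H): S = Q*²H / (2D) = 695.2² × 22 / (2 × 27,400) = 194.0268.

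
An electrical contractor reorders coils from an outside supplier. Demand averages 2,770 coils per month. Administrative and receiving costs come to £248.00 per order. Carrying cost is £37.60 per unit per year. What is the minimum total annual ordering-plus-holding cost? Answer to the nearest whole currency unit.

TC* ≈ £24,898

Annual demand D = 2,770 × 12 = 33,240.
EOQ = √(2DS/H) = √(2 × 33,240 × 248 / 37.6) ≈ 662.18.
At the optimum the two cost components are equal, so total cost = 2·(Q*/2)H = Q*·H.
Minimum total = √(2DSH) = √(2 × 33,240 × 248 × 37.6) ≈ 24898.046.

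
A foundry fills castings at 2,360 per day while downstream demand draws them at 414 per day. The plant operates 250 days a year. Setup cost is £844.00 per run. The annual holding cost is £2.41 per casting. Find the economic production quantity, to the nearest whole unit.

Q* ≈ 9,376 castings

Annual demand D = 414 × 250 = 103,500.
Production build-up factor (1 − d/p) = 1 − 414/2,360 = 0.8246.
Q* = √(2DS / (H(1 − d/p))) = √(2 × 103,500 × 844 / (2.41 × 0.8246)).
= √(174,708,000 / 1.9872) ≈ 9376.321.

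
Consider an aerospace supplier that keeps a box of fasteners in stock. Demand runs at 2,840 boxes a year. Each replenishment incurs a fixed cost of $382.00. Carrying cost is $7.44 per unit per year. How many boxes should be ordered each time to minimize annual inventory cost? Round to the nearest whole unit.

Q* ≈ 540 boxes

EOQ = √(2DS / H) = √(2 × 2,840 × 382 / 7.44).
= √(2,169,760 / 7.44) = √291,634.4086 ≈ 540.032.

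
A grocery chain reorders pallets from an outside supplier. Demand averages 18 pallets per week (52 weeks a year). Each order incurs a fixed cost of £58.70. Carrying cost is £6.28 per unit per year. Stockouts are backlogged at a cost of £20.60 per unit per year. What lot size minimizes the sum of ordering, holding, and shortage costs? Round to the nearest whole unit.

Annual demand D = 18 × 52 = 936.
With planned backorders, Q* = √(2DS/H) · √((H+B)/B).
√(2DS/H) = √(2 × 936 × 58.7 / 6.28) = 132.279.
√((H+B)/B) = √((6.28+20.6)/20.6) = 1.1423.
Q* ≈ 151.103.

Q* ≈ 151 pallets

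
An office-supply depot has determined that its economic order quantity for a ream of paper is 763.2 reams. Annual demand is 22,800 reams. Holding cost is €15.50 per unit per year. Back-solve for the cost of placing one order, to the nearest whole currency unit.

Invert the EOQ relation Q*² = 2DS/H.
From Q* = √(2DS/H): S = Q*²H / (2D) = 763.2² × 15.5 / (2 × 22,800) = 197.9901.

S ≈ €198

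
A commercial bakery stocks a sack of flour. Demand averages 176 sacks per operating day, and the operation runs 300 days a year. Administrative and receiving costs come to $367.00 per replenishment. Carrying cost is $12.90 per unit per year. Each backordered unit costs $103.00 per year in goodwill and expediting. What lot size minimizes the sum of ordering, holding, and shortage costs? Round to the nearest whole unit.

Q* ≈ 1,839 sacks

Annual demand D = 176 × 300 = 52,800.
With planned backorders, Q* = √(2DS/H) · √((H+B)/B).
√(2DS/H) = √(2 × 52,800 × 367 / 12.9) = 1733.286.
√((H+B)/B) = √((12.9+103)/103) = 1.0608.
Q* ≈ 1838.625.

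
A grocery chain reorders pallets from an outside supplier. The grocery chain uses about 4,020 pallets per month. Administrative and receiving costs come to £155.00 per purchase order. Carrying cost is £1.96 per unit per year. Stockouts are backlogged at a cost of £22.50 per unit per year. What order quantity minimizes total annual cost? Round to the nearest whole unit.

Annual demand D = 4,020 × 12 = 48,240.
With planned backorders, Q* = √(2DS/H) · √((H+B)/B).
√(2DS/H) = √(2 × 48,240 × 155 / 1.96) = 2762.209.
√((H+B)/B) = √((1.96+22.5)/22.5) = 1.0426.
Q* ≈ 2880.006.

Q* ≈ 2,880 pallets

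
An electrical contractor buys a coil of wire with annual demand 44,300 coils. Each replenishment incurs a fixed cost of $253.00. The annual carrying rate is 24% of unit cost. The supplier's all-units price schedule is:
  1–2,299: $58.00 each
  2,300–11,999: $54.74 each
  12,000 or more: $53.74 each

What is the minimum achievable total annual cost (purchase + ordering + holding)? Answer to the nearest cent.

TC* ≈ $2,444,963.24

Holding cost per unit per year at price C is H = 0.24·C.
Candidates are each tier's EOQ (if it falls in that tier) and each price-break quantity.
EOQ at $58.00 = 1269.0 (feasible in tier 1): TC = 44,300×$58.00 + (44,300/1269.0)×253 + (1269.0/2)×0.24×$58.00 = $2,587,064.31.
EOQ at $54.74 = 1306.2 < 2300, so use break Q=2300: TC = 44,300×$54.74 + (44,300/2300.0)×253 + (2300.0/2)×0.24×$54.74 = $2,444,963.24.
EOQ at $53.74 = 1318.3 < 12000, so use break Q=12000: TC = 44,300×$53.74 + (44,300/12000.0)×253 + (12000.0/2)×0.24×$53.74 = $2,459,001.59.
Lowest total cost among the candidates is at Q = 2300.0.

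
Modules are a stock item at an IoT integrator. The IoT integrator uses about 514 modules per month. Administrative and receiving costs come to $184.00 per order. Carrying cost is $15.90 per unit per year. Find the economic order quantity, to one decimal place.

Annual demand D = 514 × 12 = 6,168.
EOQ = √(2DS / H) = √(2 × 6,168 × 184 / 15.9).
= √(2,269,824 / 15.9) = √142,756.2264 ≈ 377.831.

Q* ≈ 377.8 modules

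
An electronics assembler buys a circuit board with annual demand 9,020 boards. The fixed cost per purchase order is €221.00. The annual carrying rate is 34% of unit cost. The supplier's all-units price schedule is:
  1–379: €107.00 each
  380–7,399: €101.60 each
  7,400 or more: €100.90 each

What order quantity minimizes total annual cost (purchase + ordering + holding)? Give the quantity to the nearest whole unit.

Holding cost per unit per year at price C is H = 0.34·C.
Evaluate total cost at each tier's feasible EOQ or, if the EOQ is below the tier, at the tier's minimum quantity.
EOQ at €107.00 = 331.0 (feasible in tier 1): TC = 9,020×€107.00 + (9,020/331.0)×221 + (331.0/2)×0.34×€107.00 = €977,183.31.
EOQ at €101.60 = 339.7 < 380, so use break Q=380: TC = 9,020×€101.60 + (9,020/380.0)×221 + (380.0/2)×0.34×€101.60 = €928,241.20.
EOQ at €100.90 = 340.9 < 7400, so use break Q=7400: TC = 9,020×€100.90 + (9,020/7400.0)×221 + (7400.0/2)×0.34×€100.90 = €1,037,319.58.
Lowest total cost is €928,241.20 at Q = 380.0.

Q* ≈ 380 boards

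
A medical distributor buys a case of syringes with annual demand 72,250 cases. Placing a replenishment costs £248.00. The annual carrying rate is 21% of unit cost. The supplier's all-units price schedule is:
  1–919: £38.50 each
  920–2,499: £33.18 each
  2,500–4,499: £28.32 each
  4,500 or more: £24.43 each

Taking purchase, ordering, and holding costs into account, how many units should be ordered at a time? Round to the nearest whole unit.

Holding cost per unit per year at price C is H = 0.21·C.
For each price level, check whether its EOQ is feasible; otherwise the best quantity at that price is the breakpoint.
Tier 1 (£38.50): EOQ = 2105.3 exceeds tier's upper bound 919, so this tier is dominated.
EOQ at £33.18 = 2267.8 (feasible in tier 2): TC = 72,250×£33.18 + (72,250/2267.8)×248 + (2267.8/2)×0.21×£33.18 = £2,413,056.84.
EOQ at £28.32 = 2454.7 < 2500, so use break Q=2500: TC = 72,250×£28.32 + (72,250/2500.0)×248 + (2500.0/2)×0.21×£28.32 = £2,060,721.20.
EOQ at £24.43 = 2642.9 < 4500, so use break Q=4500: TC = 72,250×£24.43 + (72,250/4500.0)×248 + (4500.0/2)×0.21×£24.43 = £1,780,592.45.
Lowest total cost is £1,780,592.45 at Q = 4500.0.

Q* ≈ 4,500 cases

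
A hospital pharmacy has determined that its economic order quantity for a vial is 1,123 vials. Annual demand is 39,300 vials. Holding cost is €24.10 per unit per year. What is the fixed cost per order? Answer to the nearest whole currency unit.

S ≈ €387

The basic EOQ model gives Q* = √(2DS/H); rearrange for the unknown.
From Q* = √(2DS/H): S = Q*²H / (2D) = 1,123² × 24.1 / (2 × 39,300) = 386.6820.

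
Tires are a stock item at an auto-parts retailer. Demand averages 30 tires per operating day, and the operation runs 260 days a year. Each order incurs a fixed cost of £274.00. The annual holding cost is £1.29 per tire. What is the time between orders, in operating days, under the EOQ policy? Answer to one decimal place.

T ≈ 60.7 days

Annual demand D = 30 × 260 = 7,800.
The optimal lot size = √(2DS/H) = √(2 × 7,800 × 274 / 1.29) ≈ 1820.30.
Cycle time = Q*/D × 260 = 1820.30 / 7,800 × 260 ≈ 60.677 days.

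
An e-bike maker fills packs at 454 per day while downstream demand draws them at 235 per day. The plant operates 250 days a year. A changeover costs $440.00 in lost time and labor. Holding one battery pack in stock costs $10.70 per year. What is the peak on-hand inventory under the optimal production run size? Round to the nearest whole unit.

I_max ≈ 1,527 packs

Annual demand D = 235 × 250 = 58,750.
Production build-up factor (1 − d/p) = 1 − 235/454 = 0.4824.
Q* = √(2DS / (H(1 − d/p))) = √(2 × 58,750 × 440 / (10.7 × 0.4824)).
= √(51,700,000 / 5.1615) ≈ 3164.895.
Maximum inventory = Q*(1 − d/p) = 3164.895 × 0.4824 ≈ 1526.678.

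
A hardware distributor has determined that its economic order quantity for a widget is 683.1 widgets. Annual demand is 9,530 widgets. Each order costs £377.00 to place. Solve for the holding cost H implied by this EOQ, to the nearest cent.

The basic EOQ model gives Q* = √(2DS/H); rearrange for the unknown.
From Q* = √(2DS/H): H = 2DS / Q*² = 2 × 9,530 × 377 / 683.1² = 15.3991.

H ≈ £15.40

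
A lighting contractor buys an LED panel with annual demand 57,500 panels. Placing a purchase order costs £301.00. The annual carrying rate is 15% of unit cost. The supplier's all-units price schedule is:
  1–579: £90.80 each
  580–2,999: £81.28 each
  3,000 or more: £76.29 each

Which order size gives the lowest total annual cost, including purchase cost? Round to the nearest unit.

Holding cost per unit per year at price C is H = 0.15·C.
Evaluate total cost at each tier's feasible EOQ or, if the EOQ is below the tier, at the tier's minimum quantity.
Tier 1 (£90.80): EOQ = 1594.2 exceeds tier's upper bound 579, so this tier is dominated.
EOQ at £81.28 = 1685.0 (feasible in tier 2): TC = 57,500×£81.28 + (57,500/1685.0)×301 + (1685.0/2)×0.15×£81.28 = £4,694,143.27.
EOQ at £76.29 = 1739.2 < 3000, so use break Q=3000: TC = 57,500×£76.29 + (57,500/3000.0)×301 + (3000.0/2)×0.15×£76.29 = £4,409,609.42.
Lowest total cost is £4,409,609.42 at Q = 3000.0.

Q* ≈ 3,000 panels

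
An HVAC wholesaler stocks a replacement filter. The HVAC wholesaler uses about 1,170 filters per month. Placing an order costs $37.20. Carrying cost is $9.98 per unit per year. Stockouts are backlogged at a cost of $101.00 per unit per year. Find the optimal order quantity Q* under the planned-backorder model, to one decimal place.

Q* ≈ 339.1 filters

Annual demand D = 1,170 × 12 = 14,040.
With planned backorders, Q* = √(2DS/H) · √((H+B)/B).
√(2DS/H) = √(2 × 14,040 × 37.2 / 9.98) = 323.523.
√((H+B)/B) = √((9.98+101)/101) = 1.0482.
Q* ≈ 339.130.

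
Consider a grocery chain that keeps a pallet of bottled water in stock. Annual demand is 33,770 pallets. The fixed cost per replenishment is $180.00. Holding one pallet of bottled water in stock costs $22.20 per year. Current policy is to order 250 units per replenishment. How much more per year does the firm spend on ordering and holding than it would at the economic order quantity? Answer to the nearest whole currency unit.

EOQ = √(2DS/H) = √(2 × 33,770 × 180 / 22.2) ≈ 740.01.
Cost at Q* = (D/Q*)S + (Q*/2)H = √(2DSH) ≈ $16,428.32.
Cost at Q = 250: (33,770/250)×180 + (250/2)×22.2 = $24,314.40 + $2,775.00 = $27,089.40.
Excess = $27,089.40 − $16,428.32 = $10,661.08.

Extra cost ≈ $10,661 per year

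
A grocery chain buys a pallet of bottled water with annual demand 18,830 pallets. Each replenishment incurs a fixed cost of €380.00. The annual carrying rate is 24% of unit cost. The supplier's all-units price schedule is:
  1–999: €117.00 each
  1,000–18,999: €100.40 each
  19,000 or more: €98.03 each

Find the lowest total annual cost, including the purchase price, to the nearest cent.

Holding cost per unit per year at price C is H = 0.24·C.
Evaluate total cost at each tier's feasible EOQ or, if the EOQ is below the tier, at the tier's minimum quantity.
EOQ at €117.00 = 713.9 (feasible in tier 1): TC = 18,830×€117.00 + (18,830/713.9)×380 + (713.9/2)×0.24×€117.00 = €2,223,156.13.
EOQ at €100.40 = 770.7 < 1000, so use break Q=1000: TC = 18,830×€100.40 + (18,830/1000.0)×380 + (1000.0/2)×0.24×€100.40 = €1,909,735.40.
EOQ at €98.03 = 779.9 < 19000, so use break Q=19000: TC = 18,830×€98.03 + (18,830/19000.0)×380 + (19000.0/2)×0.24×€98.03 = €2,069,789.90.
Lowest total cost among the candidates is at Q = 1000.0.

TC* ≈ €1,909,735.40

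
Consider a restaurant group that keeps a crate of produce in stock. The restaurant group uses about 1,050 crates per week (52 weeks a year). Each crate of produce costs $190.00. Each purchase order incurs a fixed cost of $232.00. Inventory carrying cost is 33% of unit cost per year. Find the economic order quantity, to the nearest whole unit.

Annual demand D = 1,050 × 52 = 54,600.
Holding cost H = 0.33 × $190.00 = $62.7000 per unit per year.
EOQ = √(2DS / H) = √(2 × 54,600 × 232 / 62.7).
= √(25,334,400 / 62.7) = √404,057.4163 ≈ 635.655.

Q* ≈ 636 crates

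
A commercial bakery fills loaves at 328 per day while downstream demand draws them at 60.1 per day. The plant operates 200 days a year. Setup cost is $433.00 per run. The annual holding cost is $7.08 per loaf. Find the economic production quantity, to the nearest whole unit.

Q* ≈ 1,342 loaves

Annual demand D = 60.1 × 200 = 12,020.
Production build-up factor (1 − d/p) = 1 − 60.1/328 = 0.8168.
Q* = √(2DS / (H(1 − d/p))) = √(2 × 12,020 × 433 / (7.08 × 0.8168)).
= √(10,409,320 / 5.7827) ≈ 1341.668.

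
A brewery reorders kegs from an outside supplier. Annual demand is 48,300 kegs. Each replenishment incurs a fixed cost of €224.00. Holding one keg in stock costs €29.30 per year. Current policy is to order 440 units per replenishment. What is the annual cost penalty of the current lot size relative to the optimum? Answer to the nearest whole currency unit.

Extra cost ≈ €5,856 per year

EOQ = √(2DS/H) = √(2 × 48,300 × 224 / 29.3) ≈ 859.37.
Cost at Q* = (D/Q*)S + (Q*/2)H = √(2DSH) ≈ €25,179.46.
Cost at Q = 440: (48,300/440)×224 + (440/2)×29.3 = €24,589.09 + €6,446.00 = €31,035.09.
Excess = €31,035.09 − €25,179.46 = €5,855.63.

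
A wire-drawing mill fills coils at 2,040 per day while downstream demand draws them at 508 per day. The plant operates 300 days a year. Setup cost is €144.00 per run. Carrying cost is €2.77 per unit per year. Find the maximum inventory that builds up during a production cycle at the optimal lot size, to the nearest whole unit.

Annual demand D = 508 × 300 = 152,400.
Production build-up factor (1 − d/p) = 1 − 508/2,040 = 0.7510.
Q* = √(2DS / (H(1 − d/p))) = √(2 × 152,400 × 144 / (2.77 × 0.7510)).
= √(43,891,200 / 2.0802) ≈ 4593.403.
Maximum inventory = Q*(1 − d/p) = 4593.403 × 0.7510 ≈ 3449.556.

I_max ≈ 3,450 coils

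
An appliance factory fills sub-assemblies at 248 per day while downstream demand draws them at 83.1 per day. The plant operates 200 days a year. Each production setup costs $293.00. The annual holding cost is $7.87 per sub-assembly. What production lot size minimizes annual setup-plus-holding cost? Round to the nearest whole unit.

Annual demand D = 83.1 × 200 = 16,620.
Production build-up factor (1 − d/p) = 1 − 83.1/248 = 0.6649.
Q* = √(2DS / (H(1 − d/p))) = √(2 × 16,620 × 293 / (7.87 × 0.6649)).
= √(9,739,320 / 5.2329) ≈ 1364.245.

Q* ≈ 1,364 sub-assemblies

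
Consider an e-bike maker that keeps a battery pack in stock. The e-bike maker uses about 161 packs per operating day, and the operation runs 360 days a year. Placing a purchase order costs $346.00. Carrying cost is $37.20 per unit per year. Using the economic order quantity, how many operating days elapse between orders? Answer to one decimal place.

Annual demand D = 161 × 360 = 57,960.
Q* = √(2DS/H) = √(2 × 57,960 × 346 / 37.2) ≈ 1038.35.
Cycle time = Q*/D × 360 = 1038.35 / 57,960 × 360 ≈ 6.449 days.

T ≈ 6.4 days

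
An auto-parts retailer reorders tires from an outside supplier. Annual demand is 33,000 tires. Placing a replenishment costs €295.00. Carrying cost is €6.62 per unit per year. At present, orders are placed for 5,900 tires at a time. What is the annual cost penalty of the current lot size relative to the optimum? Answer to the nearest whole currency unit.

EOQ = √(2DS/H) = √(2 × 33,000 × 295 / 6.62) ≈ 1714.96.
Cost at Q* = (D/Q*)S + (Q*/2)H = √(2DSH) ≈ €11,353.03.
Cost at Q = 5,900: (33,000/5,900)×295 + (5,900/2)×6.62 = €1,650.00 + €19,529.00 = €21,179.00.
Excess = €21,179.00 − €11,353.03 = €9,825.97.

Extra cost ≈ €9,826 per year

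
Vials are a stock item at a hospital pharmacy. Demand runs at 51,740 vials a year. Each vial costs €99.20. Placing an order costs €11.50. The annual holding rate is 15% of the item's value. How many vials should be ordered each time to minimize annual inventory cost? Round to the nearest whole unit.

Q* ≈ 283 vials

Holding cost H = 0.15 × €99.20 = €14.8800 per unit per year.
EOQ = √(2DS / H) = √(2 × 51,740 × 11.5 / 14.88).
= √(1,190,020 / 14.88) = √79,974.4624 ≈ 282.798.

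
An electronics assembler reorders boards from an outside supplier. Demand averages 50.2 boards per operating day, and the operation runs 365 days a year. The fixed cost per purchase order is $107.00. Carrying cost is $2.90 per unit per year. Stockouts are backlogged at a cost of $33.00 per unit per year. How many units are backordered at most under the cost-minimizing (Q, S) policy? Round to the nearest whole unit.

Annual demand D = 50.2 × 365 = 18,323.
With planned backorders, Q* = √(2DS/H) · √((H+B)/B).
√(2DS/H) = √(2 × 18,323 × 107 / 2.9) = 1162.803.
√((H+B)/B) = √((2.9+33)/33) = 1.0430.
Q* ≈ 1212.820.
S* = Q* · H/(H+B) = 1212.820 × 2.9/35.9 ≈ 97.972.

S* ≈ 98 boards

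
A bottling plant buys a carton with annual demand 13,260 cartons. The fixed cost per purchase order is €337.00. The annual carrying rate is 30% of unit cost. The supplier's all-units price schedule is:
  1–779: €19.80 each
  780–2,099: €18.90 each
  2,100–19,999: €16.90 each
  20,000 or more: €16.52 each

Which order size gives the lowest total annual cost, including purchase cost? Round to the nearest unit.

Q* ≈ 2,100 cartons

Holding cost per unit per year at price C is H = 0.30·C.
Evaluate total cost at each tier's feasible EOQ or, if the EOQ is below the tier, at the tier's minimum quantity.
Tier 1 (€19.80): EOQ = 1226.6 exceeds tier's upper bound 779, so this tier is dominated.
EOQ at €18.90 = 1255.5 (feasible in tier 2): TC = 13,260×€18.90 + (13,260/1255.5)×337 + (1255.5/2)×0.30×€18.90 = €257,732.58.
EOQ at €16.90 = 1327.7 < 2100, so use break Q=2100: TC = 13,260×€16.90 + (13,260/2100.0)×337 + (2100.0/2)×0.30×€16.90 = €231,545.41.
EOQ at €16.52 = 1342.9 < 20000, so use break Q=20000: TC = 13,260×€16.52 + (13,260/20000.0)×337 + (20000.0/2)×0.30×€16.52 = €268,838.63.
Lowest total cost is €231,545.41 at Q = 2100.0.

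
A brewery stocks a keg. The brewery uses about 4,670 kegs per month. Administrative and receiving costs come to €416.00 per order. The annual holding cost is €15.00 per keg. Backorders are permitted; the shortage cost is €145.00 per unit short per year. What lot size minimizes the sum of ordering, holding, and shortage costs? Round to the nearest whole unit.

Annual demand D = 4,670 × 12 = 56,040.
With planned backorders, Q* = √(2DS/H) · √((H+B)/B).
√(2DS/H) = √(2 × 56,040 × 416 / 15) = 1763.052.
√((H+B)/B) = √((15+145)/145) = 1.0505.
Q* ≈ 1852.000.

Q* ≈ 1,852 kegs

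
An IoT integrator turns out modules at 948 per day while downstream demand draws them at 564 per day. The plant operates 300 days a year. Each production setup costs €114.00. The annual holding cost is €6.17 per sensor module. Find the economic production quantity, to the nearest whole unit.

Annual demand D = 564 × 300 = 169,200.
Production build-up factor (1 − d/p) = 1 − 564/948 = 0.4051.
Q* = √(2DS / (H(1 − d/p))) = √(2 × 169,200 × 114 / (6.17 × 0.4051)).
= √(38,577,600 / 2.4992) ≈ 3928.833.

Q* ≈ 3,929 modules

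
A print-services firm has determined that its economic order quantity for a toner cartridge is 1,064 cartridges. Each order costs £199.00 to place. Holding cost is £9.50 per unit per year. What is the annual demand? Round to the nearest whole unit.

Squaring Q* = √(2DS/H) gives Q*² = 2DS/H.
From Q* = √(2DS/H): D = Q*²H / (2S) = 1,064² × 9.5 / (2 × 199) = 27022.392.

D ≈ 27,022 cartridges per year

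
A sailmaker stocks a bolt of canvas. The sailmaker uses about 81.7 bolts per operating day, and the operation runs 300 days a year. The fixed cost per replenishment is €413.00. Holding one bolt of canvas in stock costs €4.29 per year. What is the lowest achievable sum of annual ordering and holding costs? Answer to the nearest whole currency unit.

Annual demand D = 81.7 × 300 = 24,510.
The optimal lot size = √(2DS/H) = √(2 × 24,510 × 413 / 4.29) ≈ 2172.37.
At Q*, ordering cost (D/Q*)S equals holding cost (Q*/2)H, each = √(DSH/2).
Minimum total = √(2DSH) = √(2 × 24,510 × 413 × 4.29) ≈ 9319.451.

TC* ≈ €9,319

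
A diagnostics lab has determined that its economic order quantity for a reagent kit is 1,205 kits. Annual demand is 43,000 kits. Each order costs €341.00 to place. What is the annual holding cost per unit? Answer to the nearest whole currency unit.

H ≈ €20

The basic EOQ model gives Q* = √(2DS/H); rearrange for the unknown.
From Q* = √(2DS/H): H = 2DS / Q*² = 2 × 43,000 × 341 / 1,205² = 20.1966.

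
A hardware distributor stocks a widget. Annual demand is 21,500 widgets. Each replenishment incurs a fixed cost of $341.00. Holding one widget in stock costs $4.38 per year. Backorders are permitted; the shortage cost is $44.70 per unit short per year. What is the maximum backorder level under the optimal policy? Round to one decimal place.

S* ≈ 171.1 widgets

With planned backorders, Q* = √(2DS/H) · √((H+B)/B).
√(2DS/H) = √(2 × 21,500 × 341 / 4.38) = 1829.677.
√((H+B)/B) = √((4.38+44.7)/44.7) = 1.0478.
Q* ≈ 1917.224.
S* = Q* · H/(H+B) = 1917.224 × 4.38/49.08 ≈ 171.097.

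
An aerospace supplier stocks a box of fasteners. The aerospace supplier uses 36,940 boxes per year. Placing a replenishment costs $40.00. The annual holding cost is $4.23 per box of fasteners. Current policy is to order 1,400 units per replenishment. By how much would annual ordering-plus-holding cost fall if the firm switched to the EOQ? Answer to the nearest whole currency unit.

EOQ = √(2DS/H) = √(2 × 36,940 × 40 / 4.23) ≈ 835.84.
Cost at Q* = (D/Q*)S + (Q*/2)H = √(2DSH) ≈ $3,535.60.
Cost at Q = 1,400: (36,940/1,400)×40 + (1,400/2)×4.23 = $1,055.43 + $2,961.00 = $4,016.43.
Excess = $4,016.43 − $3,535.60 = $480.82.

Extra cost ≈ $481 per year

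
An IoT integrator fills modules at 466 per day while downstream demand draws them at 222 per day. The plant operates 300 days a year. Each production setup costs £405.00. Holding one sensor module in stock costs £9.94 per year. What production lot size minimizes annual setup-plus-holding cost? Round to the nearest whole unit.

Annual demand D = 222 × 300 = 66,600.
Production build-up factor (1 − d/p) = 1 − 222/466 = 0.5236.
Q* = √(2DS / (H(1 − d/p))) = √(2 × 66,600 × 405 / (9.94 × 0.5236)).
= √(53,946,000 / 5.2046) ≈ 3219.471.

Q* ≈ 3,219 modules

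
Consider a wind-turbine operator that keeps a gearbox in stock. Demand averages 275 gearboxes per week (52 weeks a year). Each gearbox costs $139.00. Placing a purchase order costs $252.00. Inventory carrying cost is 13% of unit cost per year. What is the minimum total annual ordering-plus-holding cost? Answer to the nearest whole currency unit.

TC* ≈ $11,412

Annual demand D = 275 × 52 = 14,300.
Holding cost H = 0.13 × $139.00 = $18.0700 per unit per year.
The optimal lot size = √(2DS/H) = √(2 × 14,300 × 252 / 18.07) ≈ 631.54.
At Q*, ordering cost (D/Q*)S equals holding cost (Q*/2)H, each = √(DSH/2).
Minimum total = √(2DSH) = √(2 × 14,300 × 252 × 18.07) ≈ 11412.016.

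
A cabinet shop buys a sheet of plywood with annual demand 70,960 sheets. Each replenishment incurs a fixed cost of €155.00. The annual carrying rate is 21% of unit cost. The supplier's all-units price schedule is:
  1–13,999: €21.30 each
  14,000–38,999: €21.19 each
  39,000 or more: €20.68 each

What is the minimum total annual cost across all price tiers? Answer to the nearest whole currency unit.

Holding cost per unit per year at price C is H = 0.21·C.
Candidates are each tier's EOQ (if it falls in that tier) and each price-break quantity.
EOQ at €21.30 = 2217.6 (feasible in tier 1): TC = 70,960×€21.30 + (70,960/2217.6)×155 + (2217.6/2)×0.21×€21.30 = €1,521,367.44.
EOQ at €21.19 = 2223.4 < 14000, so use break Q=14000: TC = 70,960×€21.19 + (70,960/14000.0)×155 + (14000.0/2)×0.21×€21.19 = €1,535,577.33.
EOQ at €20.68 = 2250.6 < 39000, so use break Q=39000: TC = 70,960×€20.68 + (70,960/39000.0)×155 + (39000.0/2)×0.21×€20.68 = €1,552,419.42.
Lowest total cost among the candidates is at Q = 2217.6.

TC* ≈ €1,521,367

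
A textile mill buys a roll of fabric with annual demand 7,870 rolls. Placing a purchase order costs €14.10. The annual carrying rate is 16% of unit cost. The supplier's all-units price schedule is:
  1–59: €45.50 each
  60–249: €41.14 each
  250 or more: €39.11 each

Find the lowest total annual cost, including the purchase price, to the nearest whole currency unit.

TC* ≈ €309,022

Holding cost per unit per year at price C is H = 0.16·C.
For each price level, check whether its EOQ is feasible; otherwise the best quantity at that price is the breakpoint.
Tier 1 (€45.50): EOQ = 174.6 exceeds tier's upper bound 59, so this tier is dominated.
EOQ at €41.14 = 183.6 (feasible in tier 2): TC = 7,870×€41.14 + (7,870/183.6)×14.1 + (183.6/2)×0.16×€41.14 = €324,980.46.
EOQ at €39.11 = 188.3 < 250, so use break Q=250: TC = 7,870×€39.11 + (7,870/250.0)×14.1 + (250.0/2)×0.16×€39.11 = €309,021.77.
Lowest total cost among the candidates is at Q = 250.0.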